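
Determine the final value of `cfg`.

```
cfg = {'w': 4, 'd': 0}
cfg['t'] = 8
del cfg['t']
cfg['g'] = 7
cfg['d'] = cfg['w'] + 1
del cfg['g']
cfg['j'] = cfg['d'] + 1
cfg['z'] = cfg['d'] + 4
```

{'w': 4, 'd': 5, 'j': 6, 'z': 9}

cfg['t'] = 8 → {'w': 4, 'd': 0, 't': 8}
del 't' → {'w': 4, 'd': 0}
cfg['g'] = 7 → {'w': 4, 'd': 0, 'g': 7}
cfg['d'] = cfg['w']+1 = 5 → {'w': 4, 'd': 5, 'g': 7}
del 'g' → {'w': 4, 'd': 5}
cfg['j'] = cfg['d']+1 = 6 → {'w': 4, 'd': 5, 'j': 6}
cfg['z'] = cfg['d']+4 = 9 → {'w': 4, 'd': 5, 'j': 6, 'z': 9}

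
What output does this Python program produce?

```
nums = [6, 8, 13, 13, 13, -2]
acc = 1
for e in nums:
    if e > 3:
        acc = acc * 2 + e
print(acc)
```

283

e=6: >3, acc = 1*2+6 = 8
e=8: >3, acc = 8*2+8 = 24
e=13: >3, acc = 24*2+13 = 61
e=13: >3, acc = 61*2+13 = 135
e=13: >3, acc = 135*2+13 = 283
e=-2: not >3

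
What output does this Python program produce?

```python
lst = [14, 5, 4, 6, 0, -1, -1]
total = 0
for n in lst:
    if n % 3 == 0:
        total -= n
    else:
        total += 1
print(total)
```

n=14: not %3==0, total = 0+1 = 1
n=5: not %3==0, total = 1+1 = 2
n=4: not %3==0, total = 2+1 = 3
n=6: %3==0, total = 3-6 = -3
n=0: %3==0, total = (-3)-0 = -3
n=-1: not %3==0, total = (-3)+1 = -2
n=-1: not %3==0, total = (-2)+1 = -1

-1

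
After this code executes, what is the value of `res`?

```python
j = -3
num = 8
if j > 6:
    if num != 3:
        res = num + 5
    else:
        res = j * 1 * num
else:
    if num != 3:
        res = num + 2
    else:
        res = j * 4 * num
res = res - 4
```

6

j=-3, num=8
j > 6 is False; num != 3 is True
→ res = num + 2 = 10
res = 10-4 = 6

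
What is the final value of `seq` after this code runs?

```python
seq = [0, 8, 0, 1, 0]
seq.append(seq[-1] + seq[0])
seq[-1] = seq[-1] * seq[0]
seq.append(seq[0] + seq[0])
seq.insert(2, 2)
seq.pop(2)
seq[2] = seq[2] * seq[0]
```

[0, 8, 0, 1, 0, 0, 0]

append seq[-1]+seq[0] = 0+0 = 0 → [0, 8, 0, 1, 0, 0]
seq[-1] = seq[-1]*seq[0] = 0*0 = 0 → [0, 8, 0, 1, 0, 0]
append seq[0]+seq[0] = 0+0 = 0 → [0, 8, 0, 1, 0, 0, 0]
insert 2 at 2 → [0, 8, 2, 0, 1, 0, 0, 0]
pop(2) removes 2 → [0, 8, 0, 1, 0, 0, 0]
seq[2] = seq[2]*seq[0] = 0*0 = 0 → [0, 8, 0, 1, 0, 0, 0]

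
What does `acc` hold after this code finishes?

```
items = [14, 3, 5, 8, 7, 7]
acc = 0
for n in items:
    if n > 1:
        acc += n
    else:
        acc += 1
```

44

n=14: >1, acc = 0+14 = 14
n=3: >1, acc = 14+3 = 17
n=5: >1, acc = 17+5 = 22
n=8: >1, acc = 22+8 = 30
n=7: >1, acc = 30+7 = 37
n=7: >1, acc = 37+7 = 44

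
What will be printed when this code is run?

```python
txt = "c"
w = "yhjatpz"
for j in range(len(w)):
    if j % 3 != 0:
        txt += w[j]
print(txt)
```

j=0: skip
j=1: add 'h' → 'ch'
j=2: add 'j' → 'chj'
j=3: skip
j=4: add 't' → 'chjt'
j=5: add 'p' → 'chjtp'
j=6: skip

chjtp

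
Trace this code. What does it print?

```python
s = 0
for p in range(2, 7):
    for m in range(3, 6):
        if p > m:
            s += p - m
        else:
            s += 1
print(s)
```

19

p=2,m=3: not 2>3, s = 0+1 = 1
p=2,m=4: not 2>4, s = 1+1 = 2
p=2,m=5: not 2>5, s = 2+1 = 3
p=3,m=3: not 3>3, s = 3+1 = 4
p=3,m=4: not 3>4, s = 4+1 = 5
p=3,m=5: not 3>5, s = 5+1 = 6
p=4,m=3: 4>3, s = 6+1 = 7
p=4,m=4: not 4>4, s = 7+1 = 8
p=4,m=5: not 4>5, s = 8+1 = 9
p=5,m=3: 5>3, s = 9+2 = 11
p=5,m=4: 5>4, s = 11+1 = 12
p=5,m=5: not 5>5, s = 12+1 = 13
p=6,m=3: 6>3, s = 13+3 = 16
p=6,m=4: 6>4, s = 16+2 = 18
p=6,m=5: 6>5, s = 18+1 = 19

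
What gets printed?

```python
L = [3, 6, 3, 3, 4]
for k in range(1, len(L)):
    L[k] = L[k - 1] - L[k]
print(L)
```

k=1: L[1] = 3-6 = -3 → [3, -3, 3, 3, 4]
k=2: L[2] = (-3)-3 = -6 → [3, -3, -6, 3, 4]
k=3: L[3] = (-6)-3 = -9 → [3, -3, -6, -9, 4]
k=4: L[4] = (-9)-4 = -13 → [3, -3, -6, -9, -13]

[3, -3, -6, -9, -13]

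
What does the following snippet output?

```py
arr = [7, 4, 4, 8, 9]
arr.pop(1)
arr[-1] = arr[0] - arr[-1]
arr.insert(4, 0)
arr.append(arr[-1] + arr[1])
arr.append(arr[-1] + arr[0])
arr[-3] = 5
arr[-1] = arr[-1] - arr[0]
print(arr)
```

pop(1) removes 4 → [7, 4, 8, 9]
arr[-1] = arr[0]-arr[-1] = 7-9 = -2 → [7, 4, 8, -2]
insert 0 at 4 → [7, 4, 8, -2, 0]
append arr[-1]+arr[1] = 0+4 = 4 → [7, 4, 8, -2, 0, 4]
append arr[-1]+arr[0] = 4+7 = 11 → [7, 4, 8, -2, 0, 4, 11]
arr[-3] = 5 → [7, 4, 8, -2, 5, 4, 11]
arr[-1] = arr[-1]-arr[0] = 11-7 = 4 → [7, 4, 8, -2, 5, 4, 4]

[7, 4, 8, -2, 5, 4, 4]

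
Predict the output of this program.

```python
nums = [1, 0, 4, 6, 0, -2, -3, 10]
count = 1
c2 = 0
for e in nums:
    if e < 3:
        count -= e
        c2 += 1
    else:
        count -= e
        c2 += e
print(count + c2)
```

e=1: <3, count = 1-1 = 0; c2=1
e=0: <3, count = 0-0 = 0; c2=2
e=4: not <3, count = 0-4 = -4; c2=6
e=6: not <3, count = (-4)-6 = -10; c2=12
e=0: <3, count = (-10)-0 = -10; c2=13
e=-2: <3, count = (-10)-(-2) = -8; c2=14
e=-3: <3, count = (-8)-(-3) = -5; c2=15
e=10: not <3, count = (-5)-10 = -15; c2=25
count+c2 = (-15)+25 = 10

10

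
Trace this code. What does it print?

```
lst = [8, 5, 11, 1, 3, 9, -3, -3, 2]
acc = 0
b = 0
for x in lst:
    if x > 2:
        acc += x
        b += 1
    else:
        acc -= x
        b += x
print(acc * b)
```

x=8: >2, acc = 0+8 = 8; b=1
x=5: >2, acc = 8+5 = 13; b=2
x=11: >2, acc = 13+11 = 24; b=3
x=1: not >2, acc = 24-1 = 23; b=4
x=3: >2, acc = 23+3 = 26; b=5
x=9: >2, acc = 26+9 = 35; b=6
x=-3: not >2, acc = 35-(-3) = 38; b=3
x=-3: not >2, acc = 38-(-3) = 41; b=0
x=2: not >2, acc = 41-2 = 39; b=2
acc*b = 39*2 = 78

78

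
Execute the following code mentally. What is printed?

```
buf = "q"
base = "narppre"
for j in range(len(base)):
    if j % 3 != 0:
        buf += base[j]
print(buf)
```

j=0: skip
j=1: add 'a' → 'qa'
j=2: add 'r' → 'qar'
j=3: skip
j=4: add 'p' → 'qarp'
j=5: add 'r' → 'qarpr'
j=6: skip

qarpr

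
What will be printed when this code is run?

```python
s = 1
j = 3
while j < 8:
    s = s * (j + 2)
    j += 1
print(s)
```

j=3: s = 1*5 = 5
j=4: s = 5*6 = 30
j=5: s = 30*7 = 210
j=6: s = 210*8 = 1680
j=7: s = 1680*9 = 15120

15120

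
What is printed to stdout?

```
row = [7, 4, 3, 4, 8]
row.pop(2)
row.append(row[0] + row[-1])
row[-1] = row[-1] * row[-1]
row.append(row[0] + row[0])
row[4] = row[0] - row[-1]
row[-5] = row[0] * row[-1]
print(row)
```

[7, 98, 4, 8, -7, 14]

pop(2) removes 3 → [7, 4, 4, 8]
append row[0]+row[-1] = 7+8 = 15 → [7, 4, 4, 8, 15]
row[-1] = row[-1]*row[-1] = 15*15 = 225 → [7, 4, 4, 8, 225]
append row[0]+row[0] = 7+7 = 14 → [7, 4, 4, 8, 225, 14]
row[4] = row[0]-row[-1] = 7-14 = -7 → [7, 4, 4, 8, -7, 14]
row[-5] = row[0]*row[-1] = 7*14 = 98 → [7, 98, 4, 8, -7, 14]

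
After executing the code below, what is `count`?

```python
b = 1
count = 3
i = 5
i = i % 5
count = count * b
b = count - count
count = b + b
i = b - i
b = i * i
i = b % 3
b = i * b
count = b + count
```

0

i = 5%5 = 0
count = 3*1 = 3
b = 3-3 = 0
count = 0+0 = 0
i = 0-0 = 0
b = 0*0 = 0
i = 0%3 = 0
b = 0*0 = 0
count = 0+0 = 0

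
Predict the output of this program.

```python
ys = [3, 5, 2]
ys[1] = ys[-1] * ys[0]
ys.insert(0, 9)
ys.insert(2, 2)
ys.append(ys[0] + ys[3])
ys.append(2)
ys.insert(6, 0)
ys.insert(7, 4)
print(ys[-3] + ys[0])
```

ys[1] = ys[-1]*ys[0] = 2*3 = 6 → [3, 6, 2]
insert 9 at 0 → [9, 3, 6, 2]
insert 2 at 2 → [9, 3, 2, 6, 2]
append ys[0]+ys[3] = 9+6 = 15 → [9, 3, 2, 6, 2, 15]
append 2 → [9, 3, 2, 6, 2, 15, 2]
insert 0 at 6 → [9, 3, 2, 6, 2, 15, 0, 2]
insert 4 at 7 → [9, 3, 2, 6, 2, 15, 0, 4, 2]
ys[-3]+ys[0] = 0+9 = 9

9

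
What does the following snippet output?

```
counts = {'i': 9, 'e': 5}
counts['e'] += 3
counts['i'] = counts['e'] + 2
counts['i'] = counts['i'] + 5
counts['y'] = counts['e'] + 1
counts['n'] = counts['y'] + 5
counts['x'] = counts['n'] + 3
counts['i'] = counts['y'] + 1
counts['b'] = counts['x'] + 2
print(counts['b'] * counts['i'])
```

190

counts['e'] = 5+3 = 8 → {'i': 9, 'e': 8}
counts['i'] = counts['e']+2 = 10 → {'i': 10, 'e': 8}
counts['i'] = counts['i']+5 = 15 → {'i': 15, 'e': 8}
counts['y'] = counts['e']+1 = 9 → {'i': 15, 'e': 8, 'y': 9}
counts['n'] = counts['y']+5 = 14 → {'i': 15, 'e': 8, 'y': 9, 'n': 14}
counts['x'] = counts['n']+3 = 17 → {'i': 15, 'e': 8, 'y': 9, 'n': 14, 'x': 17}
counts['i'] = counts['y']+1 = 10 → {'i': 10, 'e': 8, 'y': 9, 'n': 14, 'x': 17}
counts['b'] = counts['x']+2 = 19 → {'i': 10, 'e': 8, 'y': 9, 'n': 14, 'x': 17, 'b': 19}
counts['b']*counts['i'] = 19*10 = 190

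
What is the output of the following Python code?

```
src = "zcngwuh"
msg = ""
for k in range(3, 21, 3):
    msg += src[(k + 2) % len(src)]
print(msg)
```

ucwzgh

k=3: add src[5]='u' → 'u'
k=6: add src[1]='c' → 'uc'
k=9: add src[4]='w' → 'ucw'
k=12: add src[0]='z' → 'ucwz'
k=15: add src[3]='g' → 'ucwzg'
k=18: add src[6]='h' → 'ucwzgh'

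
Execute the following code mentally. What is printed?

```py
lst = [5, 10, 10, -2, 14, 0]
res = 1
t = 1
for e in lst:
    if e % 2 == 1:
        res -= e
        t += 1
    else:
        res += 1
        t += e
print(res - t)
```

e=5: odd, res = 1-5 = -4; t=2
e=10: not odd, res = (-4)+1 = -3; t=12
e=10: not odd, res = (-3)+1 = -2; t=22
e=-2: not odd, res = (-2)+1 = -1; t=20
e=14: not odd, res = (-1)+1 = 0; t=34
e=0: not odd, res = 0+1 = 1; t=34
res-t = 1-34 = -33

-33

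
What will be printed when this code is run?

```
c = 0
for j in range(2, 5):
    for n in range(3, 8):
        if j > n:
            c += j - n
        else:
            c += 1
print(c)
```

15

j=2,n=3: not 2>3, c = 0+1 = 1
j=2,n=4: not 2>4, c = 1+1 = 2
j=2,n=5: not 2>5, c = 2+1 = 3
j=2,n=6: not 2>6, c = 3+1 = 4
j=2,n=7: not 2>7, c = 4+1 = 5
j=3,n=3: not 3>3, c = 5+1 = 6
j=3,n=4: not 3>4, c = 6+1 = 7
j=3,n=5: not 3>5, c = 7+1 = 8
j=3,n=6: not 3>6, c = 8+1 = 9
j=3,n=7: not 3>7, c = 9+1 = 10
j=4,n=3: 4>3, c = 10+1 = 11
j=4,n=4: not 4>4, c = 11+1 = 12
j=4,n=5: not 4>5, c = 12+1 = 13
j=4,n=6: not 4>6, c = 13+1 = 14
j=4,n=7: not 4>7, c = 14+1 = 15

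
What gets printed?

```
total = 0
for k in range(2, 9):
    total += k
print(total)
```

k=2: total = 0+2 = 2
k=3: total = 2+3 = 5
k=4: total = 5+4 = 9
k=5: total = 9+5 = 14
k=6: total = 14+6 = 20
k=7: total = 20+7 = 27
k=8: total = 27+8 = 35

35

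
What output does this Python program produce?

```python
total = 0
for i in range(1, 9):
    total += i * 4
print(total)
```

i=1: total = 0+1*4 = 4
i=2: total = 4+2*4 = 12
i=3: total = 12+3*4 = 24
i=4: total = 24+4*4 = 40
i=5: total = 40+5*4 = 60
i=6: total = 60+6*4 = 84
i=7: total = 84+7*4 = 112
i=8: total = 112+8*4 = 144

144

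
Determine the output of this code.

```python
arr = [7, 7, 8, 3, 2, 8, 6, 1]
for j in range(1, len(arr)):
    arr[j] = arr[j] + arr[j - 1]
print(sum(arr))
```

213

j=1: arr[1] = 7+7 = 14 → [7, 14, 8, 3, 2, 8, 6, 1]
j=2: arr[2] = 8+14 = 22 → [7, 14, 22, 3, 2, 8, 6, 1]
j=3: arr[3] = 3+22 = 25 → [7, 14, 22, 25, 2, 8, 6, 1]
j=4: arr[4] = 2+25 = 27 → [7, 14, 22, 25, 27, 8, 6, 1]
j=5: arr[5] = 8+27 = 35 → [7, 14, 22, 25, 27, 35, 6, 1]
j=6: arr[6] = 6+35 = 41 → [7, 14, 22, 25, 27, 35, 41, 1]
j=7: arr[7] = 1+41 = 42 → [7, 14, 22, 25, 27, 35, 41, 42]
sum = 213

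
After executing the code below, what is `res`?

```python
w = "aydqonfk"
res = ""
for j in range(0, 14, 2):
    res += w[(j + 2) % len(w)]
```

j=0: add w[2]='d' → 'd'
j=2: add w[4]='o' → 'do'
j=4: add w[6]='f' → 'dof'
j=6: add w[0]='a' → 'dofa'
j=8: add w[2]='d' → 'dofad'
j=10: add w[4]='o' → 'dofado'
j=12: add w[6]='f' → 'dofadof'

'dofadof'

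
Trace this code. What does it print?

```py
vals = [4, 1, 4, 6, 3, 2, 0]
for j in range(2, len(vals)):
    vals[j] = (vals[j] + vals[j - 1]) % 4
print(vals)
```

[4, 1, 1, 3, 2, 0, 0]

j=2: vals[2] = (4+1)%4 = 1 → [4, 1, 1, 6, 3, 2, 0]
j=3: vals[3] = (6+1)%4 = 3 → [4, 1, 1, 3, 3, 2, 0]
j=4: vals[4] = (3+3)%4 = 2 → [4, 1, 1, 3, 2, 2, 0]
j=5: vals[5] = (2+2)%4 = 0 → [4, 1, 1, 3, 2, 0, 0]
j=6: vals[6] = (0+0)%4 = 0 → [4, 1, 1, 3, 2, 0, 0]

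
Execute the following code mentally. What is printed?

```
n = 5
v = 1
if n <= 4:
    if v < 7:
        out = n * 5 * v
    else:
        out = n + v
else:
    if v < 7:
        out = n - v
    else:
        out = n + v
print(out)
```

4

n=5, v=1
n <= 4 is False; v < 7 is True
→ out = n - v = 4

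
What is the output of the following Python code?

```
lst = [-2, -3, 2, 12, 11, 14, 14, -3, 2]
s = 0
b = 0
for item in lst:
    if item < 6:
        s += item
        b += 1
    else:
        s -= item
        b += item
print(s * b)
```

item=-2: <6, s = 0+(-2) = -2; b=1
item=-3: <6, s = (-2)+(-3) = -5; b=2
item=2: <6, s = (-5)+2 = -3; b=3
item=12: not <6, s = (-3)-12 = -15; b=15
item=11: not <6, s = (-15)-11 = -26; b=26
item=14: not <6, s = (-26)-14 = -40; b=40
item=14: not <6, s = (-40)-14 = -54; b=54
item=-3: <6, s = (-54)+(-3) = -57; b=55
item=2: <6, s = (-57)+2 = -55; b=56
s*b = (-55)*56 = -3080

-3080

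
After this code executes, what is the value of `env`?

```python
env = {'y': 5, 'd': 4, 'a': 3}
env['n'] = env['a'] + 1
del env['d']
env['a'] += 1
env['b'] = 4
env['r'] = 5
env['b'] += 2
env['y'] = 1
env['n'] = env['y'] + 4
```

env['n'] = env['a']+1 = 4 → {'y': 5, 'd': 4, 'a': 3, 'n': 4}
del 'd' → {'y': 5, 'a': 3, 'n': 4}
env['a'] = 3+1 = 4 → {'y': 5, 'a': 4, 'n': 4}
env['b'] = 4 → {'y': 5, 'a': 4, 'n': 4, 'b': 4}
env['r'] = 5 → {'y': 5, 'a': 4, 'n': 4, 'b': 4, 'r': 5}
env['b'] = 4+2 = 6 → {'y': 5, 'a': 4, 'n': 4, 'b': 6, 'r': 5}
env['y'] = 1 → {'y': 1, 'a': 4, 'n': 4, 'b': 6, 'r': 5}
env['n'] = env['y']+4 = 5 → {'y': 1, 'a': 4, 'n': 5, 'b': 6, 'r': 5}

{'y': 1, 'a': 4, 'n': 5, 'b': 6, 'r': 5}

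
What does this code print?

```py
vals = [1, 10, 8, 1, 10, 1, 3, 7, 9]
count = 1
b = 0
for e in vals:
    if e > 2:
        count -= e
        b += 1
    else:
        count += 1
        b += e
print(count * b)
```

-387

e=1: not >2, count = 1+1 = 2; b=1
e=10: >2, count = 2-10 = -8; b=2
e=8: >2, count = (-8)-8 = -16; b=3
e=1: not >2, count = (-16)+1 = -15; b=4
e=10: >2, count = (-15)-10 = -25; b=5
e=1: not >2, count = (-25)+1 = -24; b=6
e=3: >2, count = (-24)-3 = -27; b=7
e=7: >2, count = (-27)-7 = -34; b=8
e=9: >2, count = (-34)-9 = -43; b=9
count*b = (-43)*9 = -387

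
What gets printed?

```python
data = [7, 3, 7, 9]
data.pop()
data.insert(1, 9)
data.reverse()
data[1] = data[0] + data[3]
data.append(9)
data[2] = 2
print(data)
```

[7, 14, 2, 7, 9]

pop() removes 9 → [7, 3, 7]
insert 9 at 1 → [7, 9, 3, 7]
reverse → [7, 3, 9, 7]
data[1] = data[0]+data[3] = 7+7 = 14 → [7, 14, 9, 7]
append 9 → [7, 14, 9, 7, 9]
data[2] = 2 → [7, 14, 2, 7, 9]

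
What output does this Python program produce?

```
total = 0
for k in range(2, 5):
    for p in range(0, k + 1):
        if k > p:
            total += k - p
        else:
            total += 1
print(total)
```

22

k=2,p=0: 2>0, total = 0+2 = 2
k=2,p=1: 2>1, total = 2+1 = 3
k=2,p=2: not 2>2, total = 3+1 = 4
k=3,p=0: 3>0, total = 4+3 = 7
k=3,p=1: 3>1, total = 7+2 = 9
k=3,p=2: 3>2, total = 9+1 = 10
k=3,p=3: not 3>3, total = 10+1 = 11
k=4,p=0: 4>0, total = 11+4 = 15
k=4,p=1: 4>1, total = 15+3 = 18
k=4,p=2: 4>2, total = 18+2 = 20
k=4,p=3: 4>3, total = 20+1 = 21
k=4,p=4: not 4>4, total = 21+1 = 22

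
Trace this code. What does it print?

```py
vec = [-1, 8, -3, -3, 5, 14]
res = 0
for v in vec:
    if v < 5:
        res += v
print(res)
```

v=-1: <5, res = 0+(-1) = -1
v=8: not <5
v=-3: <5, res = (-1)+(-3) = -4
v=-3: <5, res = (-4)+(-3) = -7
v=5: not <5
v=14: not <5

-7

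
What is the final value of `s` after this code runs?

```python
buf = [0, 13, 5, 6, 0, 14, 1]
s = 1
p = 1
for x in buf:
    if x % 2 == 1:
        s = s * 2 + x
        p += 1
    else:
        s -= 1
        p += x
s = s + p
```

81

x=0: not odd, s = 1-1 = 0; p=1
x=13: odd, s = 0*2+13 = 13; p=2
x=5: odd, s = 13*2+5 = 31; p=3
x=6: not odd, s = 31-1 = 30; p=9
x=0: not odd, s = 30-1 = 29; p=9
x=14: not odd, s = 29-1 = 28; p=23
x=1: odd, s = 28*2+1 = 57; p=24
s+p = 57+24 = 81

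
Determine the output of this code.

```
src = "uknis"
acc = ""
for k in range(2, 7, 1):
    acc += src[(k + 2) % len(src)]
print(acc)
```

sukni

k=2: add src[4]='s' → 's'
k=3: add src[0]='u' → 'su'
k=4: add src[1]='k' → 'suk'
k=5: add src[2]='n' → 'sukn'
k=6: add src[3]='i' → 'sukni'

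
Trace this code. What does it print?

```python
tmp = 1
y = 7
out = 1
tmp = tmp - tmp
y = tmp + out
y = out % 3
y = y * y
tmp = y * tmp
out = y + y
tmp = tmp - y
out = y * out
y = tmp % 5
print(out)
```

tmp = 1-1 = 0
y = 0+1 = 1
y = 1%3 = 1
y = 1*1 = 1
tmp = 1*0 = 0
out = 1+1 = 2
tmp = 0-1 = -1
out = 1*2 = 2
y = (-1)%5 = 4

2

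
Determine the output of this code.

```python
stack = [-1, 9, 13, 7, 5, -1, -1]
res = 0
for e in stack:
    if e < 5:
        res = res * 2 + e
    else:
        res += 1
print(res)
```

9

e=-1: <5, res = 0*2+(-1) = -1
e=9: not <5, res = (-1)+1 = 0
e=13: not <5, res = 0+1 = 1
e=7: not <5, res = 1+1 = 2
e=5: not <5, res = 2+1 = 3
e=-1: <5, res = 3*2+(-1) = 5
e=-1: <5, res = 5*2+(-1) = 9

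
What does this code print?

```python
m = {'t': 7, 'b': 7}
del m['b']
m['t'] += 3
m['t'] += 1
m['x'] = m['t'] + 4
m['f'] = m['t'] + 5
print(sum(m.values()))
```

42

del 'b' → {'t': 7}
m['t'] = 7+3 = 10 → {'t': 10}
m['t'] = 10+1 = 11 → {'t': 11}
m['x'] = m['t']+4 = 15 → {'t': 11, 'x': 15}
m['f'] = m['t']+5 = 16 → {'t': 11, 'x': 15, 'f': 16}
sum of values = 42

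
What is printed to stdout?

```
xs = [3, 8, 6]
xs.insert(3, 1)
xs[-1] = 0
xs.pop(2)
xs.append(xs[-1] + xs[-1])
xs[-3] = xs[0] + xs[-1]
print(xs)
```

[3, 3, 0, 0]

insert 1 at 3 → [3, 8, 6, 1]
xs[-1] = 0 → [3, 8, 6, 0]
pop(2) removes 6 → [3, 8, 0]
append xs[-1]+xs[-1] = 0+0 = 0 → [3, 8, 0, 0]
xs[-3] = xs[0]+xs[-1] = 3+0 = 3 → [3, 3, 0, 0]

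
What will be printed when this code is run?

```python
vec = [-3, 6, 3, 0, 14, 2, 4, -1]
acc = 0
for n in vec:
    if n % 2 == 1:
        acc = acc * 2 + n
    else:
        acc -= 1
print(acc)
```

n=-3: odd, acc = 0*2+(-3) = -3
n=6: not odd, acc = (-3)-1 = -4
n=3: odd, acc = (-4)*2+3 = -5
n=0: not odd, acc = (-5)-1 = -6
n=14: not odd, acc = (-6)-1 = -7
n=2: not odd, acc = (-7)-1 = -8
n=4: not odd, acc = (-8)-1 = -9
n=-1: odd, acc = (-9)*2+(-1) = -19

-19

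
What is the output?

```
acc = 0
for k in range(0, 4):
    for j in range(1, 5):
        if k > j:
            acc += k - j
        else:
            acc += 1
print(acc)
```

17

k=0,j=1: not 0>1, acc = 0+1 = 1
k=0,j=2: not 0>2, acc = 1+1 = 2
k=0,j=3: not 0>3, acc = 2+1 = 3
k=0,j=4: not 0>4, acc = 3+1 = 4
k=1,j=1: not 1>1, acc = 4+1 = 5
k=1,j=2: not 1>2, acc = 5+1 = 6
k=1,j=3: not 1>3, acc = 6+1 = 7
k=1,j=4: not 1>4, acc = 7+1 = 8
k=2,j=1: 2>1, acc = 8+1 = 9
k=2,j=2: not 2>2, acc = 9+1 = 10
k=2,j=3: not 2>3, acc = 10+1 = 11
k=2,j=4: not 2>4, acc = 11+1 = 12
k=3,j=1: 3>1, acc = 12+2 = 14
k=3,j=2: 3>2, acc = 14+1 = 15
k=3,j=3: not 3>3, acc = 15+1 = 16
k=3,j=4: not 3>4, acc = 16+1 = 17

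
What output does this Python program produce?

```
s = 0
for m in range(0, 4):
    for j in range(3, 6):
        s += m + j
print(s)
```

m=0,j=3: s = 0+3 = 3
m=0,j=4: s = 3+4 = 7
m=0,j=5: s = 7+5 = 12
m=1,j=3: s = 12+4 = 16
m=1,j=4: s = 16+5 = 21
m=1,j=5: s = 21+6 = 27
m=2,j=3: s = 27+5 = 32
m=2,j=4: s = 32+6 = 38
m=2,j=5: s = 38+7 = 45
m=3,j=3: s = 45+6 = 51
m=3,j=4: s = 51+7 = 58
m=3,j=5: s = 58+8 = 66

66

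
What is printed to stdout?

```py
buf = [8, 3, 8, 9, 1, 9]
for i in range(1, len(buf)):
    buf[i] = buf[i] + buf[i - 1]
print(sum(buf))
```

i=1: buf[1] = 3+8 = 11 → [8, 11, 8, 9, 1, 9]
i=2: buf[2] = 8+11 = 19 → [8, 11, 19, 9, 1, 9]
i=3: buf[3] = 9+19 = 28 → [8, 11, 19, 28, 1, 9]
i=4: buf[4] = 1+28 = 29 → [8, 11, 19, 28, 29, 9]
i=5: buf[5] = 9+29 = 38 → [8, 11, 19, 28, 29, 38]
sum = 133

133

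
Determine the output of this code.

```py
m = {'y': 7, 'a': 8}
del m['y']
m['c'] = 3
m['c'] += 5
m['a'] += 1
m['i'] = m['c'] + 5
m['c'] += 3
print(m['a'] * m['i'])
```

117

del 'y' → {'a': 8}
m['c'] = 3 → {'a': 8, 'c': 3}
m['c'] = 3+5 = 8 → {'a': 8, 'c': 8}
m['a'] = 8+1 = 9 → {'a': 9, 'c': 8}
m['i'] = m['c']+5 = 13 → {'a': 9, 'c': 8, 'i': 13}
m['c'] = 8+3 = 11 → {'a': 9, 'c': 11, 'i': 13}
m['a']*m['i'] = 9*13 = 117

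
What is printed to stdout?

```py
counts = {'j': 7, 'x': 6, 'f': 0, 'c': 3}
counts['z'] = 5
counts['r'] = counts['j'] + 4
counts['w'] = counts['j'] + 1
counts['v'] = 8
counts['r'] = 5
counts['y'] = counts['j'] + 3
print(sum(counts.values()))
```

52

counts['z'] = 5 → {'j': 7, 'x': 6, 'f': 0, 'c': 3, 'z': 5}
counts['r'] = counts['j']+4 = 11 → {'j': 7, 'x': 6, 'f': 0, 'c': 3, 'z': 5, 'r': 11}
counts['w'] = counts['j']+1 = 8 → {'j': 7, 'x': 6, 'f': 0, 'c': 3, 'z': 5, 'r': 11, 'w': 8}
counts['v'] = 8 → {'j': 7, 'x': 6, 'f': 0, 'c': 3, 'z': 5, 'r': 11, 'w': 8, 'v': 8}
counts['r'] = 5 → {'j': 7, 'x': 6, 'f': 0, 'c': 3, 'z': 5, 'r': 5, 'w': 8, 'v': 8}
counts['y'] = counts['j']+3 = 10 → {'j': 7, 'x': 6, 'f': 0, 'c': 3, 'z': 5, 'r': 5, 'w': 8, 'v': 8, 'y': 10}
sum of values = 52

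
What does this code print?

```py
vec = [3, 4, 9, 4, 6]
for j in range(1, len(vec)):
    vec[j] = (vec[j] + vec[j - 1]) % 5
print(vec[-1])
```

1

j=1: vec[1] = (4+3)%5 = 2 → [3, 2, 9, 4, 6]
j=2: vec[2] = (9+2)%5 = 1 → [3, 2, 1, 4, 6]
j=3: vec[3] = (4+1)%5 = 0 → [3, 2, 1, 0, 6]
j=4: vec[4] = (6+0)%5 = 1 → [3, 2, 1, 0, 1]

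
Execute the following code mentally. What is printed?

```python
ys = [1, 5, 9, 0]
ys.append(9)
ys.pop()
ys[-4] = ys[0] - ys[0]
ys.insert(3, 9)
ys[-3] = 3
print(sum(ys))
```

17

append 9 → [1, 5, 9, 0, 9]
pop() removes 9 → [1, 5, 9, 0]
ys[-4] = ys[0]-ys[0] = 1-1 = 0 → [0, 5, 9, 0]
insert 9 at 3 → [0, 5, 9, 9, 0]
ys[-3] = 3 → [0, 5, 3, 9, 0]
sum = 17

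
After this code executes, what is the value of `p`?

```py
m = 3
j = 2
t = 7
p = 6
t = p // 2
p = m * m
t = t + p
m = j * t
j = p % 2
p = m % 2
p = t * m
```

288

t = 6//2 = 3
p = 3*3 = 9
t = 3+9 = 12
m = 2*12 = 24
j = 9%2 = 1
p = 24%2 = 0
p = 12*24 = 288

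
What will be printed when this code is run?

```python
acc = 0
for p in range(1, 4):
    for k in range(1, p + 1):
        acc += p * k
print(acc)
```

p=1,k=1: acc = 0+1 = 1
p=2,k=1: acc = 1+2 = 3
p=2,k=2: acc = 3+4 = 7
p=3,k=1: acc = 7+3 = 10
p=3,k=2: acc = 10+6 = 16
p=3,k=3: acc = 16+9 = 25

25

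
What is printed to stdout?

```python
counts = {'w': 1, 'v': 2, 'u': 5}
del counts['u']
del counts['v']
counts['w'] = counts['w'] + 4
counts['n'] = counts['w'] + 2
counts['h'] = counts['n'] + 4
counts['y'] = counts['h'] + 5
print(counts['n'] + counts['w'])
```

12

del 'u' → {'w': 1, 'v': 2}
del 'v' → {'w': 1}
counts['w'] = counts['w']+4 = 5 → {'w': 5}
counts['n'] = counts['w']+2 = 7 → {'w': 5, 'n': 7}
counts['h'] = counts['n']+4 = 11 → {'w': 5, 'n': 7, 'h': 11}
counts['y'] = counts['h']+5 = 16 → {'w': 5, 'n': 7, 'h': 11, 'y': 16}
counts['n']+counts['w'] = 7+5 = 12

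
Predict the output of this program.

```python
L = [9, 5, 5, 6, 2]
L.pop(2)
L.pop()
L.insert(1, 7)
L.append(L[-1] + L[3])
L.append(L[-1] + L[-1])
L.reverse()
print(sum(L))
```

63

pop(2) removes 5 → [9, 5, 6, 2]
pop() removes 2 → [9, 5, 6]
insert 7 at 1 → [9, 7, 5, 6]
append L[-1]+L[3] = 6+6 = 12 → [9, 7, 5, 6, 12]
append L[-1]+L[-1] = 12+12 = 24 → [9, 7, 5, 6, 12, 24]
reverse → [24, 12, 6, 5, 7, 9]
sum = 63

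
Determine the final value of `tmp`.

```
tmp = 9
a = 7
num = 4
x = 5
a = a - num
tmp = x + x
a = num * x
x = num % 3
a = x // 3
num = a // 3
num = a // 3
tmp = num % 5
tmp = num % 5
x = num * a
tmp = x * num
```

a = 7-4 = 3
tmp = 5+5 = 10
a = 4*5 = 20
x = 4%3 = 1
a = 1//3 = 0
num = 0//3 = 0
num = 0//3 = 0
tmp = 0%5 = 0
tmp = 0%5 = 0
x = 0*0 = 0
tmp = 0*0 = 0

0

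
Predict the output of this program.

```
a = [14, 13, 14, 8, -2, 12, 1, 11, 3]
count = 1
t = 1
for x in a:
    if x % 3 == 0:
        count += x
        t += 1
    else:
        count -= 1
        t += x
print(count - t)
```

-53

x=14: not %3==0, count = 1-1 = 0; t=15
x=13: not %3==0, count = 0-1 = -1; t=28
x=14: not %3==0, count = (-1)-1 = -2; t=42
x=8: not %3==0, count = (-2)-1 = -3; t=50
x=-2: not %3==0, count = (-3)-1 = -4; t=48
x=12: %3==0, count = (-4)+12 = 8; t=49
x=1: not %3==0, count = 8-1 = 7; t=50
x=11: not %3==0, count = 7-1 = 6; t=61
x=3: %3==0, count = 6+3 = 9; t=62
count-t = 9-62 = -53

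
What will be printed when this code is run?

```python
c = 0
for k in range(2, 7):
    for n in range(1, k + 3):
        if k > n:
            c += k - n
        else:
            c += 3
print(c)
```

k=2,n=1: 2>1, c = 0+1 = 1
k=2,n=2: not 2>2, c = 1+3 = 4
k=2,n=3: not 2>3, c = 4+3 = 7
k=2,n=4: not 2>4, c = 7+3 = 10
k=3,n=1: 3>1, c = 10+2 = 12
k=3,n=2: 3>2, c = 12+1 = 13
k=3,n=3: not 3>3, c = 13+3 = 16
k=3,n=4: not 3>4, c = 16+3 = 19
k=3,n=5: not 3>5, c = 19+3 = 22
k=4,n=1: 4>1, c = 22+3 = 25
k=4,n=2: 4>2, c = 25+2 = 27
k=4,n=3: 4>3, c = 27+1 = 28
k=4,n=4: not 4>4, c = 28+3 = 31
k=4,n=5: not 4>5, c = 31+3 = 34
k=4,n=6: not 4>6, c = 34+3 = 37
k=5,n=1: 5>1, c = 37+4 = 41
k=5,n=2: 5>2, c = 41+3 = 44
k=5,n=3: 5>3, c = 44+2 = 46
k=5,n=4: 5>4, c = 46+1 = 47
k=5,n=5: not 5>5, c = 47+3 = 50
k=5,n=6: not 5>6, c = 50+3 = 53
k=5,n=7: not 5>7, c = 53+3 = 56
k=6,n=1: 6>1, c = 56+5 = 61
k=6,n=2: 6>2, c = 61+4 = 65
k=6,n=3: 6>3, c = 65+3 = 68
k=6,n=4: 6>4, c = 68+2 = 70
k=6,n=5: 6>5, c = 70+1 = 71
k=6,n=6: not 6>6, c = 71+3 = 74
k=6,n=7: not 6>7, c = 74+3 = 77
k=6,n=8: not 6>8, c = 77+3 = 80

80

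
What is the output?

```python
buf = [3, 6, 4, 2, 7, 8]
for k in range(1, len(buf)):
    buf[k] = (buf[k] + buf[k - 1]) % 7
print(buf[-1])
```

2

k=1: buf[1] = (6+3)%7 = 2 → [3, 2, 4, 2, 7, 8]
k=2: buf[2] = (4+2)%7 = 6 → [3, 2, 6, 2, 7, 8]
k=3: buf[3] = (2+6)%7 = 1 → [3, 2, 6, 1, 7, 8]
k=4: buf[4] = (7+1)%7 = 1 → [3, 2, 6, 1, 1, 8]
k=5: buf[5] = (8+1)%7 = 2 → [3, 2, 6, 1, 1, 2]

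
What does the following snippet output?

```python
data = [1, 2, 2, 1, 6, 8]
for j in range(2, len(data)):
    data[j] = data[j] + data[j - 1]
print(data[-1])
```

j=2: data[2] = 2+2 = 4 → [1, 2, 4, 1, 6, 8]
j=3: data[3] = 1+4 = 5 → [1, 2, 4, 5, 6, 8]
j=4: data[4] = 6+5 = 11 → [1, 2, 4, 5, 11, 8]
j=5: data[5] = 8+11 = 19 → [1, 2, 4, 5, 11, 19]

19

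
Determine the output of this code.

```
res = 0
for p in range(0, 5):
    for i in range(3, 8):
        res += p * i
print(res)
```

250

p=0,i=3: res = 0+0 = 0
p=0,i=4: res = 0+0 = 0
p=0,i=5: res = 0+0 = 0
p=0,i=6: res = 0+0 = 0
p=0,i=7: res = 0+0 = 0
p=1,i=3: res = 0+3 = 3
p=1,i=4: res = 3+4 = 7
p=1,i=5: res = 7+5 = 12
p=1,i=6: res = 12+6 = 18
p=1,i=7: res = 18+7 = 25
p=2,i=3: res = 25+6 = 31
p=2,i=4: res = 31+8 = 39
p=2,i=5: res = 39+10 = 49
p=2,i=6: res = 49+12 = 61
p=2,i=7: res = 61+14 = 75
p=3,i=3: res = 75+9 = 84
p=3,i=4: res = 84+12 = 96
p=3,i=5: res = 96+15 = 111
p=3,i=6: res = 111+18 = 129
p=3,i=7: res = 129+21 = 150
p=4,i=3: res = 150+12 = 162
p=4,i=4: res = 162+16 = 178
p=4,i=5: res = 178+20 = 198
p=4,i=6: res = 198+24 = 222
p=4,i=7: res = 222+28 = 250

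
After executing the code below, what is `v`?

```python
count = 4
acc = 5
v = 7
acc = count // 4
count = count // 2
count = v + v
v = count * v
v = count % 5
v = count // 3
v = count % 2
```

0

acc = 4//4 = 1
count = 4//2 = 2
count = 7+7 = 14
v = 14*7 = 98
v = 14%5 = 4
v = 14//3 = 4
v = 14%2 = 0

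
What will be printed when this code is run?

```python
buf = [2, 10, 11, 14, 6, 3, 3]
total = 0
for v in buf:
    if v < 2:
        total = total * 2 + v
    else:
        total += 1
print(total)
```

v=2: not <2, total = 0+1 = 1
v=10: not <2, total = 1+1 = 2
v=11: not <2, total = 2+1 = 3
v=14: not <2, total = 3+1 = 4
v=6: not <2, total = 4+1 = 5
v=3: not <2, total = 5+1 = 6
v=3: not <2, total = 6+1 = 7

7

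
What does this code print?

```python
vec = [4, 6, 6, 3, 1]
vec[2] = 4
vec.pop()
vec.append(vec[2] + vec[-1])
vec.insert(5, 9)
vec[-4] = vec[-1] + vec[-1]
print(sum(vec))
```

47

vec[2] = 4 → [4, 6, 4, 3, 1]
pop() removes 1 → [4, 6, 4, 3]
append vec[2]+vec[-1] = 4+3 = 7 → [4, 6, 4, 3, 7]
insert 9 at 5 → [4, 6, 4, 3, 7, 9]
vec[-4] = vec[-1]+vec[-1] = 9+9 = 18 → [4, 6, 18, 3, 7, 9]
sum = 47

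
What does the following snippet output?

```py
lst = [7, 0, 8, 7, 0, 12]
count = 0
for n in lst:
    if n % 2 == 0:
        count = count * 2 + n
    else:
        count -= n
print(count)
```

-96

n=7: not even, count = 0-7 = -7
n=0: even, count = (-7)*2+0 = -14
n=8: even, count = (-14)*2+8 = -20
n=7: not even, count = (-20)-7 = -27
n=0: even, count = (-27)*2+0 = -54
n=12: even, count = (-54)*2+12 = -96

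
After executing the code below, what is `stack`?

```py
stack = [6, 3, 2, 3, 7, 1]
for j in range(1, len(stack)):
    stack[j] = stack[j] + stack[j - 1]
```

[6, 9, 11, 14, 21, 22]

j=1: stack[1] = 3+6 = 9 → [6, 9, 2, 3, 7, 1]
j=2: stack[2] = 2+9 = 11 → [6, 9, 11, 3, 7, 1]
j=3: stack[3] = 3+11 = 14 → [6, 9, 11, 14, 7, 1]
j=4: stack[4] = 7+14 = 21 → [6, 9, 11, 14, 21, 1]
j=5: stack[5] = 1+21 = 22 → [6, 9, 11, 14, 21, 22]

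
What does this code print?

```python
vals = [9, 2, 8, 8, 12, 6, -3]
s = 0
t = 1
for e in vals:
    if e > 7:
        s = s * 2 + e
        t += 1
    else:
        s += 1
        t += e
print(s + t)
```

152

e=9: >7, s = 0*2+9 = 9; t=2
e=2: not >7, s = 9+1 = 10; t=4
e=8: >7, s = 10*2+8 = 28; t=5
e=8: >7, s = 28*2+8 = 64; t=6
e=12: >7, s = 64*2+12 = 140; t=7
e=6: not >7, s = 140+1 = 141; t=13
e=-3: not >7, s = 141+1 = 142; t=10
s+t = 142+10 = 152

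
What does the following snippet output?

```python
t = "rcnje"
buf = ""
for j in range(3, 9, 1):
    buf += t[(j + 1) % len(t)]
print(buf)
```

ercnje

j=3: add t[4]='e' → 'e'
j=4: add t[0]='r' → 'er'
j=5: add t[1]='c' → 'erc'
j=6: add t[2]='n' → 'ercn'
j=7: add t[3]='j' → 'ercnj'
j=8: add t[4]='e' → 'ercnje'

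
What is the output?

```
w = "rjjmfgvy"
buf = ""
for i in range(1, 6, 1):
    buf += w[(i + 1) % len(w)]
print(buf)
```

jmfgv

i=1: add w[2]='j' → 'j'
i=2: add w[3]='m' → 'jm'
i=3: add w[4]='f' → 'jmf'
i=4: add w[5]='g' → 'jmfg'
i=5: add w[6]='v' → 'jmfgv'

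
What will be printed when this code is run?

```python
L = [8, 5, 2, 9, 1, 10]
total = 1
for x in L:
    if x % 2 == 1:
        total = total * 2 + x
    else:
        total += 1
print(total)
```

x=8: not odd, total = 1+1 = 2
x=5: odd, total = 2*2+5 = 9
x=2: not odd, total = 9+1 = 10
x=9: odd, total = 10*2+9 = 29
x=1: odd, total = 29*2+1 = 59
x=10: not odd, total = 59+1 = 60

60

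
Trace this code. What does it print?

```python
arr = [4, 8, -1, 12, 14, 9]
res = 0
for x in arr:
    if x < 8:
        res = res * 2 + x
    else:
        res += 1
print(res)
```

12

x=4: <8, res = 0*2+4 = 4
x=8: not <8, res = 4+1 = 5
x=-1: <8, res = 5*2+(-1) = 9
x=12: not <8, res = 9+1 = 10
x=14: not <8, res = 10+1 = 11
x=9: not <8, res = 11+1 = 12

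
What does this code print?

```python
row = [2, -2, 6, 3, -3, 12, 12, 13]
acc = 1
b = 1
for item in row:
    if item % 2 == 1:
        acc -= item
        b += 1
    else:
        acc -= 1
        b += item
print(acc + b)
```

item=2: not odd, acc = 1-1 = 0; b=3
item=-2: not odd, acc = 0-1 = -1; b=1
item=6: not odd, acc = (-1)-1 = -2; b=7
item=3: odd, acc = (-2)-3 = -5; b=8
item=-3: odd, acc = (-5)-(-3) = -2; b=9
item=12: not odd, acc = (-2)-1 = -3; b=21
item=12: not odd, acc = (-3)-1 = -4; b=33
item=13: odd, acc = (-4)-13 = -17; b=34
acc+b = (-17)+34 = 17

17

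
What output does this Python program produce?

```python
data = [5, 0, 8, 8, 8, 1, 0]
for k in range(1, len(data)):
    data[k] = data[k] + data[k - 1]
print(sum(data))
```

133

k=1: data[1] = 0+5 = 5 → [5, 5, 8, 8, 8, 1, 0]
k=2: data[2] = 8+5 = 13 → [5, 5, 13, 8, 8, 1, 0]
k=3: data[3] = 8+13 = 21 → [5, 5, 13, 21, 8, 1, 0]
k=4: data[4] = 8+21 = 29 → [5, 5, 13, 21, 29, 1, 0]
k=5: data[5] = 1+29 = 30 → [5, 5, 13, 21, 29, 30, 0]
k=6: data[6] = 0+30 = 30 → [5, 5, 13, 21, 29, 30, 30]
sum = 133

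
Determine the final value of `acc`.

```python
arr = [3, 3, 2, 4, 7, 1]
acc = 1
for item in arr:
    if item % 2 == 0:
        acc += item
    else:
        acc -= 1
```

3

item=3: not even, acc = 1-1 = 0
item=3: not even, acc = 0-1 = -1
item=2: even, acc = (-1)+2 = 1
item=4: even, acc = 1+4 = 5
item=7: not even, acc = 5-1 = 4
item=1: not even, acc = 4-1 = 3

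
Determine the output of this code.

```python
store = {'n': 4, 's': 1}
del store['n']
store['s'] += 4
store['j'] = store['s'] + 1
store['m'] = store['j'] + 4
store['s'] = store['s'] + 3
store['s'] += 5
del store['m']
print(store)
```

del 'n' → {'s': 1}
store['s'] = 1+4 = 5 → {'s': 5}
store['j'] = store['s']+1 = 6 → {'s': 5, 'j': 6}
store['m'] = store['j']+4 = 10 → {'s': 5, 'j': 6, 'm': 10}
store['s'] = store['s']+3 = 8 → {'s': 8, 'j': 6, 'm': 10}
store['s'] = 8+5 = 13 → {'s': 13, 'j': 6, 'm': 10}
del 'm' → {'s': 13, 'j': 6}

{'s': 13, 'j': 6}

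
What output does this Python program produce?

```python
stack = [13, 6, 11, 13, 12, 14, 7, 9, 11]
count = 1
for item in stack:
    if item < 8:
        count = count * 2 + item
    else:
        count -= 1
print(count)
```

9

item=13: not <8, count = 1-1 = 0
item=6: <8, count = 0*2+6 = 6
item=11: not <8, count = 6-1 = 5
item=13: not <8, count = 5-1 = 4
item=12: not <8, count = 4-1 = 3
item=14: not <8, count = 3-1 = 2
item=7: <8, count = 2*2+7 = 11
item=9: not <8, count = 11-1 = 10
item=11: not <8, count = 10-1 = 9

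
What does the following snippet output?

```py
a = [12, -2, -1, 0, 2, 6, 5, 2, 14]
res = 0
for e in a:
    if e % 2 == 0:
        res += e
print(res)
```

e=12: even, res = 0+12 = 12
e=-2: even, res = 12+(-2) = 10
e=-1: not even
e=0: even, res = 10+0 = 10
e=2: even, res = 10+2 = 12
e=6: even, res = 12+6 = 18
e=5: not even
e=2: even, res = 18+2 = 20
e=14: even, res = 20+14 = 34

34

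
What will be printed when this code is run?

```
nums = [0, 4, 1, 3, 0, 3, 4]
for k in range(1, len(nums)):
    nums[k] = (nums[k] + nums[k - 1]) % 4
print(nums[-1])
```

k=1: nums[1] = (4+0)%4 = 0 → [0, 0, 1, 3, 0, 3, 4]
k=2: nums[2] = (1+0)%4 = 1 → [0, 0, 1, 3, 0, 3, 4]
k=3: nums[3] = (3+1)%4 = 0 → [0, 0, 1, 0, 0, 3, 4]
k=4: nums[4] = (0+0)%4 = 0 → [0, 0, 1, 0, 0, 3, 4]
k=5: nums[5] = (3+0)%4 = 3 → [0, 0, 1, 0, 0, 3, 4]
k=6: nums[6] = (4+3)%4 = 3 → [0, 0, 1, 0, 0, 3, 3]

3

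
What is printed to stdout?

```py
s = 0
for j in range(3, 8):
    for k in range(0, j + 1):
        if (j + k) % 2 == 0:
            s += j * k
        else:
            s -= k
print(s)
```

232

j=3,k=0: odd sum, s = 0-0 = 0
j=3,k=1: even sum, s = 0+3 = 3
j=3,k=2: odd sum, s = 3-2 = 1
j=3,k=3: even sum, s = 1+9 = 10
j=4,k=0: even sum, s = 10+0 = 10
j=4,k=1: odd sum, s = 10-1 = 9
j=4,k=2: even sum, s = 9+8 = 17
j=4,k=3: odd sum, s = 17-3 = 14
j=4,k=4: even sum, s = 14+16 = 30
j=5,k=0: odd sum, s = 30-0 = 30
j=5,k=1: even sum, s = 30+5 = 35
j=5,k=2: odd sum, s = 35-2 = 33
j=5,k=3: even sum, s = 33+15 = 48
j=5,k=4: odd sum, s = 48-4 = 44
j=5,k=5: even sum, s = 44+25 = 69
j=6,k=0: even sum, s = 69+0 = 69
j=6,k=1: odd sum, s = 69-1 = 68
j=6,k=2: even sum, s = 68+12 = 80
j=6,k=3: odd sum, s = 80-3 = 77
j=6,k=4: even sum, s = 77+24 = 101
j=6,k=5: odd sum, s = 101-5 = 96
j=6,k=6: even sum, s = 96+36 = 132
j=7,k=0: odd sum, s = 132-0 = 132
j=7,k=1: even sum, s = 132+7 = 139
j=7,k=2: odd sum, s = 139-2 = 137
j=7,k=3: even sum, s = 137+21 = 158
j=7,k=4: odd sum, s = 158-4 = 154
j=7,k=5: even sum, s = 154+35 = 189
j=7,k=6: odd sum, s = 189-6 = 183
j=7,k=7: even sum, s = 183+49 = 232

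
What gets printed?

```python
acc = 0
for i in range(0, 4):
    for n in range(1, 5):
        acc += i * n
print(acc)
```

i=0,n=1: acc = 0+0 = 0
i=0,n=2: acc = 0+0 = 0
i=0,n=3: acc = 0+0 = 0
i=0,n=4: acc = 0+0 = 0
i=1,n=1: acc = 0+1 = 1
i=1,n=2: acc = 1+2 = 3
i=1,n=3: acc = 3+3 = 6
i=1,n=4: acc = 6+4 = 10
i=2,n=1: acc = 10+2 = 12
i=2,n=2: acc = 12+4 = 16
i=2,n=3: acc = 16+6 = 22
i=2,n=4: acc = 22+8 = 30
i=3,n=1: acc = 30+3 = 33
i=3,n=2: acc = 33+6 = 39
i=3,n=3: acc = 39+9 = 48
i=3,n=4: acc = 48+12 = 60

60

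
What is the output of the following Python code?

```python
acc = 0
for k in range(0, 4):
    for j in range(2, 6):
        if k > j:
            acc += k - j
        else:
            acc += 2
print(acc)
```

31

k=0,j=2: not 0>2, acc = 0+2 = 2
k=0,j=3: not 0>3, acc = 2+2 = 4
k=0,j=4: not 0>4, acc = 4+2 = 6
k=0,j=5: not 0>5, acc = 6+2 = 8
k=1,j=2: not 1>2, acc = 8+2 = 10
k=1,j=3: not 1>3, acc = 10+2 = 12
k=1,j=4: not 1>4, acc = 12+2 = 14
k=1,j=5: not 1>5, acc = 14+2 = 16
k=2,j=2: not 2>2, acc = 16+2 = 18
k=2,j=3: not 2>3, acc = 18+2 = 20
k=2,j=4: not 2>4, acc = 20+2 = 22
k=2,j=5: not 2>5, acc = 22+2 = 24
k=3,j=2: 3>2, acc = 24+1 = 25
k=3,j=3: not 3>3, acc = 25+2 = 27
k=3,j=4: not 3>4, acc = 27+2 = 29
k=3,j=5: not 3>5, acc = 29+2 = 31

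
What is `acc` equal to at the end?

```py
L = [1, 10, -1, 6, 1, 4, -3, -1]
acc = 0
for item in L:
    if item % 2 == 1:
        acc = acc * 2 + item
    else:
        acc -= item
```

-219

item=1: odd, acc = 0*2+1 = 1
item=10: not odd, acc = 1-10 = -9
item=-1: odd, acc = (-9)*2+(-1) = -19
item=6: not odd, acc = (-19)-6 = -25
item=1: odd, acc = (-25)*2+1 = -49
item=4: not odd, acc = (-49)-4 = -53
item=-3: odd, acc = (-53)*2+(-3) = -109
item=-1: odd, acc = (-109)*2+(-1) = -219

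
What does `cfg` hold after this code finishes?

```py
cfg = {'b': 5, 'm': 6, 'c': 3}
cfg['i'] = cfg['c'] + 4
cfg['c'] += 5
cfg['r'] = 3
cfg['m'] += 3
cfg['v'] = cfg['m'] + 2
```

{'b': 5, 'm': 9, 'c': 8, 'i': 7, 'r': 3, 'v': 11}

cfg['i'] = cfg['c']+4 = 7 → {'b': 5, 'm': 6, 'c': 3, 'i': 7}
cfg['c'] = 3+5 = 8 → {'b': 5, 'm': 6, 'c': 8, 'i': 7}
cfg['r'] = 3 → {'b': 5, 'm': 6, 'c': 8, 'i': 7, 'r': 3}
cfg['m'] = 6+3 = 9 → {'b': 5, 'm': 9, 'c': 8, 'i': 7, 'r': 3}
cfg['v'] = cfg['m']+2 = 11 → {'b': 5, 'm': 9, 'c': 8, 'i': 7, 'r': 3, 'v': 11}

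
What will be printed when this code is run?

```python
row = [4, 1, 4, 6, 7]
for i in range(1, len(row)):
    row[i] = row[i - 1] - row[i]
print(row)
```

[4, 3, -1, -7, -14]

i=1: row[1] = 4-1 = 3 → [4, 3, 4, 6, 7]
i=2: row[2] = 3-4 = -1 → [4, 3, -1, 6, 7]
i=3: row[3] = (-1)-6 = -7 → [4, 3, -1, -7, 7]
i=4: row[4] = (-7)-7 = -14 → [4, 3, -1, -7, -14]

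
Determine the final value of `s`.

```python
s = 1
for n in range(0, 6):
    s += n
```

16

n=0: s = 1+0 = 1
n=1: s = 1+1 = 2
n=2: s = 2+2 = 4
n=3: s = 4+3 = 7
n=4: s = 7+4 = 11
n=5: s = 11+5 = 16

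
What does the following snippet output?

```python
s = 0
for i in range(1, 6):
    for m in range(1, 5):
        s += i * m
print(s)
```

150

i=1,m=1: s = 0+1 = 1
i=1,m=2: s = 1+2 = 3
i=1,m=3: s = 3+3 = 6
i=1,m=4: s = 6+4 = 10
i=2,m=1: s = 10+2 = 12
i=2,m=2: s = 12+4 = 16
i=2,m=3: s = 16+6 = 22
i=2,m=4: s = 22+8 = 30
i=3,m=1: s = 30+3 = 33
i=3,m=2: s = 33+6 = 39
i=3,m=3: s = 39+9 = 48
i=3,m=4: s = 48+12 = 60
i=4,m=1: s = 60+4 = 64
i=4,m=2: s = 64+8 = 72
i=4,m=3: s = 72+12 = 84
i=4,m=4: s = 84+16 = 100
i=5,m=1: s = 100+5 = 105
i=5,m=2: s = 105+10 = 115
i=5,m=3: s = 115+15 = 130
i=5,m=4: s = 130+20 = 150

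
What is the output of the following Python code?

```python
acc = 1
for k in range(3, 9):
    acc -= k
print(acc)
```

k=3: acc = 1-3 = -2
k=4: acc = (-2)-4 = -6
k=5: acc = (-6)-5 = -11
k=6: acc = (-11)-6 = -17
k=7: acc = (-17)-7 = -24
k=8: acc = (-24)-8 = -32

-32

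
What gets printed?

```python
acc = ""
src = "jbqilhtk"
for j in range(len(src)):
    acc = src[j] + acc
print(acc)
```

j=0: prepend 'j' → 'j'
j=1: prepend 'b' → 'bj'
j=2: prepend 'q' → 'qbj'
j=3: prepend 'i' → 'iqbj'
j=4: prepend 'l' → 'liqbj'
j=5: prepend 'h' → 'hliqbj'
j=6: prepend 't' → 'thliqbj'
j=7: prepend 'k' → 'kthliqbj'

kthliqbj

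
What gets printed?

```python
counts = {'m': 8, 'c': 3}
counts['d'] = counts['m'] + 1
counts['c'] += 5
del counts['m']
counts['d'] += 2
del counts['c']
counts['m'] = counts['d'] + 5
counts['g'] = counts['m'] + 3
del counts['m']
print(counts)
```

{'d': 11, 'g': 19}

counts['d'] = counts['m']+1 = 9 → {'m': 8, 'c': 3, 'd': 9}
counts['c'] = 3+5 = 8 → {'m': 8, 'c': 8, 'd': 9}
del 'm' → {'c': 8, 'd': 9}
counts['d'] = 9+2 = 11 → {'c': 8, 'd': 11}
del 'c' → {'d': 11}
counts['m'] = counts['d']+5 = 16 → {'d': 11, 'm': 16}
counts['g'] = counts['m']+3 = 19 → {'d': 11, 'm': 16, 'g': 19}
del 'm' → {'d': 11, 'g': 19}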